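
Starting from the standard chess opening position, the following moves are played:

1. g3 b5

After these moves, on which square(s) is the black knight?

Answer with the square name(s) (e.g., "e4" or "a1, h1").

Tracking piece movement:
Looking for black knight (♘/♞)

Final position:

  a b c d e f g h
  ─────────────────
8│♜ ♞ ♝ ♛ ♚ ♝ ♞ ♜│8
7│♟ · ♟ ♟ ♟ ♟ ♟ ♟│7
6│· · · · · · · ·│6
5│· ♟ · · · · · ·│5
4│· · · · · · · ·│4
3│· · · · · · ♙ ·│3
2│♙ ♙ ♙ ♙ ♙ ♙ · ♙│2
1│♖ ♘ ♗ ♕ ♔ ♗ ♘ ♖│1
  ─────────────────
  a b c d e f g h


b8, g8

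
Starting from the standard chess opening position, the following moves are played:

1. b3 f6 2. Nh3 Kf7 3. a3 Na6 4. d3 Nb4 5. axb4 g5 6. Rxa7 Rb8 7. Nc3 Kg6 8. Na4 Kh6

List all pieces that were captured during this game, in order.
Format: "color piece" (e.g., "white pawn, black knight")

Tracking captures:
  axb4: captured black knight
  Rxa7: captured black pawn

black knight, black pawn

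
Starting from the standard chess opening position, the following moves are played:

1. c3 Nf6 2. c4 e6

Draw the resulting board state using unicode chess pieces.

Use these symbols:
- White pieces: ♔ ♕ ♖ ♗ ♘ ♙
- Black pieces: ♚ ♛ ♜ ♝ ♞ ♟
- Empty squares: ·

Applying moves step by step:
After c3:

♜ ♞ ♝ ♛ ♚ ♝ ♞ ♜
♟ ♟ ♟ ♟ ♟ ♟ ♟ ♟
· · · · · · · ·
· · · · · · · ·
· · · · · · · ·
· · ♙ · · · · ·
♙ ♙ · ♙ ♙ ♙ ♙ ♙
♖ ♘ ♗ ♕ ♔ ♗ ♘ ♖


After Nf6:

♜ ♞ ♝ ♛ ♚ ♝ · ♜
♟ ♟ ♟ ♟ ♟ ♟ ♟ ♟
· · · · · ♞ · ·
· · · · · · · ·
· · · · · · · ·
· · ♙ · · · · ·
♙ ♙ · ♙ ♙ ♙ ♙ ♙
♖ ♘ ♗ ♕ ♔ ♗ ♘ ♖


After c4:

♜ ♞ ♝ ♛ ♚ ♝ · ♜
♟ ♟ ♟ ♟ ♟ ♟ ♟ ♟
· · · · · ♞ · ·
· · · · · · · ·
· · ♙ · · · · ·
· · · · · · · ·
♙ ♙ · ♙ ♙ ♙ ♙ ♙
♖ ♘ ♗ ♕ ♔ ♗ ♘ ♖


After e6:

♜ ♞ ♝ ♛ ♚ ♝ · ♜
♟ ♟ ♟ ♟ · ♟ ♟ ♟
· · · · ♟ ♞ · ·
· · · · · · · ·
· · ♙ · · · · ·
· · · · · · · ·
♙ ♙ · ♙ ♙ ♙ ♙ ♙
♖ ♘ ♗ ♕ ♔ ♗ ♘ ♖



  a b c d e f g h
  ─────────────────
8│♜ ♞ ♝ ♛ ♚ ♝ · ♜│8
7│♟ ♟ ♟ ♟ · ♟ ♟ ♟│7
6│· · · · ♟ ♞ · ·│6
5│· · · · · · · ·│5
4│· · ♙ · · · · ·│4
3│· · · · · · · ·│3
2│♙ ♙ · ♙ ♙ ♙ ♙ ♙│2
1│♖ ♘ ♗ ♕ ♔ ♗ ♘ ♖│1
  ─────────────────
  a b c d e f g h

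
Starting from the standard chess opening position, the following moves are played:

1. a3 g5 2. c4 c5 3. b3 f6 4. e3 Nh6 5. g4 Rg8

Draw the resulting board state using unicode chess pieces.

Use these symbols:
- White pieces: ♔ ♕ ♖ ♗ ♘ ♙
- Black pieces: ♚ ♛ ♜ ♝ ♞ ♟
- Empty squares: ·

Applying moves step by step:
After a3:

♜ ♞ ♝ ♛ ♚ ♝ ♞ ♜
♟ ♟ ♟ ♟ ♟ ♟ ♟ ♟
· · · · · · · ·
· · · · · · · ·
· · · · · · · ·
♙ · · · · · · ·
· ♙ ♙ ♙ ♙ ♙ ♙ ♙
♖ ♘ ♗ ♕ ♔ ♗ ♘ ♖


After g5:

♜ ♞ ♝ ♛ ♚ ♝ ♞ ♜
♟ ♟ ♟ ♟ ♟ ♟ · ♟
· · · · · · · ·
· · · · · · ♟ ·
· · · · · · · ·
♙ · · · · · · ·
· ♙ ♙ ♙ ♙ ♙ ♙ ♙
♖ ♘ ♗ ♕ ♔ ♗ ♘ ♖


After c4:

♜ ♞ ♝ ♛ ♚ ♝ ♞ ♜
♟ ♟ ♟ ♟ ♟ ♟ · ♟
· · · · · · · ·
· · · · · · ♟ ·
· · ♙ · · · · ·
♙ · · · · · · ·
· ♙ · ♙ ♙ ♙ ♙ ♙
♖ ♘ ♗ ♕ ♔ ♗ ♘ ♖


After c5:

♜ ♞ ♝ ♛ ♚ ♝ ♞ ♜
♟ ♟ · ♟ ♟ ♟ · ♟
· · · · · · · ·
· · ♟ · · · ♟ ·
· · ♙ · · · · ·
♙ · · · · · · ·
· ♙ · ♙ ♙ ♙ ♙ ♙
♖ ♘ ♗ ♕ ♔ ♗ ♘ ♖


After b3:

♜ ♞ ♝ ♛ ♚ ♝ ♞ ♜
♟ ♟ · ♟ ♟ ♟ · ♟
· · · · · · · ·
· · ♟ · · · ♟ ·
· · ♙ · · · · ·
♙ ♙ · · · · · ·
· · · ♙ ♙ ♙ ♙ ♙
♖ ♘ ♗ ♕ ♔ ♗ ♘ ♖


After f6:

♜ ♞ ♝ ♛ ♚ ♝ ♞ ♜
♟ ♟ · ♟ ♟ · · ♟
· · · · · ♟ · ·
· · ♟ · · · ♟ ·
· · ♙ · · · · ·
♙ ♙ · · · · · ·
· · · ♙ ♙ ♙ ♙ ♙
♖ ♘ ♗ ♕ ♔ ♗ ♘ ♖


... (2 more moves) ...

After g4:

♜ ♞ ♝ ♛ ♚ ♝ · ♜
♟ ♟ · ♟ ♟ · · ♟
· · · · · ♟ · ♞
· · ♟ · · · ♟ ·
· · ♙ · · · ♙ ·
♙ ♙ · · ♙ · · ·
· · · ♙ · ♙ · ♙
♖ ♘ ♗ ♕ ♔ ♗ ♘ ♖


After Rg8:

♜ ♞ ♝ ♛ ♚ ♝ ♜ ·
♟ ♟ · ♟ ♟ · · ♟
· · · · · ♟ · ♞
· · ♟ · · · ♟ ·
· · ♙ · · · ♙ ·
♙ ♙ · · ♙ · · ·
· · · ♙ · ♙ · ♙
♖ ♘ ♗ ♕ ♔ ♗ ♘ ♖



  a b c d e f g h
  ─────────────────
8│♜ ♞ ♝ ♛ ♚ ♝ ♜ ·│8
7│♟ ♟ · ♟ ♟ · · ♟│7
6│· · · · · ♟ · ♞│6
5│· · ♟ · · · ♟ ·│5
4│· · ♙ · · · ♙ ·│4
3│♙ ♙ · · ♙ · · ·│3
2│· · · ♙ · ♙ · ♙│2
1│♖ ♘ ♗ ♕ ♔ ♗ ♘ ♖│1
  ─────────────────
  a b c d e f g h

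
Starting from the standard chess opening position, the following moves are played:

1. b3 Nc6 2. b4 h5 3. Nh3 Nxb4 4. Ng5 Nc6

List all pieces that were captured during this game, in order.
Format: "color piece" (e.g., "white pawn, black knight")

Tracking captures:
  Nxb4: captured white pawn

white pawn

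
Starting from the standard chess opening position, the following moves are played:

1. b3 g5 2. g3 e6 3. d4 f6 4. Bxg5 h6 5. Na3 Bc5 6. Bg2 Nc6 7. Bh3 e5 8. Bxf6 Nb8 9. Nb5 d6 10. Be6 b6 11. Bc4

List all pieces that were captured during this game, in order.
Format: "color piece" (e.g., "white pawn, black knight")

Tracking captures:
  Bxg5: captured black pawn
  Bxf6: captured black pawn

black pawn, black pawn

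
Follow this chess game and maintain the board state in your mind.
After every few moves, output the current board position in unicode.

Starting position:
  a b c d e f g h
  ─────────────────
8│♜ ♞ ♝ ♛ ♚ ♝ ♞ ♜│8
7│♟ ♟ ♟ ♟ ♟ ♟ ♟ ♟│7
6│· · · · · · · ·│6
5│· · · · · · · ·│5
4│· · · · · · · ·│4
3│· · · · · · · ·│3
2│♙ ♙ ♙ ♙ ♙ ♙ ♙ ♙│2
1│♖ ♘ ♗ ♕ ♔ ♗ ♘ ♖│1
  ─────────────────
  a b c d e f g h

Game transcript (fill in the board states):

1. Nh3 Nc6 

  a b c d e f g h
  ─────────────────
8│♜ · ♝ ♛ ♚ ♝ ♞ ♜│8
7│♟ ♟ ♟ ♟ ♟ ♟ ♟ ♟│7
6│· · ♞ · · · · ·│6
5│· · · · · · · ·│5
4│· · · · · · · ·│4
3│· · · · · · · ♘│3
2│♙ ♙ ♙ ♙ ♙ ♙ ♙ ♙│2
1│♖ ♘ ♗ ♕ ♔ ♗ · ♖│1
  ─────────────────
  a b c d e f g h

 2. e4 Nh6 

  a b c d e f g h
  ─────────────────
8│♜ · ♝ ♛ ♚ ♝ · ♜│8
7│♟ ♟ ♟ ♟ ♟ ♟ ♟ ♟│7
6│· · ♞ · · · · ♞│6
5│· · · · · · · ·│5
4│· · · · ♙ · · ·│4
3│· · · · · · · ♘│3
2│♙ ♙ ♙ ♙ · ♙ ♙ ♙│2
1│♖ ♘ ♗ ♕ ♔ ♗ · ♖│1
  ─────────────────
  a b c d e f g h

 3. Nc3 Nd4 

  a b c d e f g h
  ─────────────────
8│♜ · ♝ ♛ ♚ ♝ · ♜│8
7│♟ ♟ ♟ ♟ ♟ ♟ ♟ ♟│7
6│· · · · · · · ♞│6
5│· · · · · · · ·│5
4│· · · ♞ ♙ · · ·│4
3│· · ♘ · · · · ♘│3
2│♙ ♙ ♙ ♙ · ♙ ♙ ♙│2
1│♖ · ♗ ♕ ♔ ♗ · ♖│1
  ─────────────────
  a b c d e f g h



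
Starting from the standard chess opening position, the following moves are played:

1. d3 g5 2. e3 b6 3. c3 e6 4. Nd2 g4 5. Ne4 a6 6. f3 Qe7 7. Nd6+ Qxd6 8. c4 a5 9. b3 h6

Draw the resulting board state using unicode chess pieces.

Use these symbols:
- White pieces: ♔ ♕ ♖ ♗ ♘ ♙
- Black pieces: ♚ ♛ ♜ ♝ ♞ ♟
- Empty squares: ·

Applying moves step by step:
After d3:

♜ ♞ ♝ ♛ ♚ ♝ ♞ ♜
♟ ♟ ♟ ♟ ♟ ♟ ♟ ♟
· · · · · · · ·
· · · · · · · ·
· · · · · · · ·
· · · ♙ · · · ·
♙ ♙ ♙ · ♙ ♙ ♙ ♙
♖ ♘ ♗ ♕ ♔ ♗ ♘ ♖


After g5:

♜ ♞ ♝ ♛ ♚ ♝ ♞ ♜
♟ ♟ ♟ ♟ ♟ ♟ · ♟
· · · · · · · ·
· · · · · · ♟ ·
· · · · · · · ·
· · · ♙ · · · ·
♙ ♙ ♙ · ♙ ♙ ♙ ♙
♖ ♘ ♗ ♕ ♔ ♗ ♘ ♖


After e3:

♜ ♞ ♝ ♛ ♚ ♝ ♞ ♜
♟ ♟ ♟ ♟ ♟ ♟ · ♟
· · · · · · · ·
· · · · · · ♟ ·
· · · · · · · ·
· · · ♙ ♙ · · ·
♙ ♙ ♙ · · ♙ ♙ ♙
♖ ♘ ♗ ♕ ♔ ♗ ♘ ♖


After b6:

♜ ♞ ♝ ♛ ♚ ♝ ♞ ♜
♟ · ♟ ♟ ♟ ♟ · ♟
· ♟ · · · · · ·
· · · · · · ♟ ·
· · · · · · · ·
· · · ♙ ♙ · · ·
♙ ♙ ♙ · · ♙ ♙ ♙
♖ ♘ ♗ ♕ ♔ ♗ ♘ ♖


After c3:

♜ ♞ ♝ ♛ ♚ ♝ ♞ ♜
♟ · ♟ ♟ ♟ ♟ · ♟
· ♟ · · · · · ·
· · · · · · ♟ ·
· · · · · · · ·
· · ♙ ♙ ♙ · · ·
♙ ♙ · · · ♙ ♙ ♙
♖ ♘ ♗ ♕ ♔ ♗ ♘ ♖


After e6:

♜ ♞ ♝ ♛ ♚ ♝ ♞ ♜
♟ · ♟ ♟ · ♟ · ♟
· ♟ · · ♟ · · ·
· · · · · · ♟ ·
· · · · · · · ·
· · ♙ ♙ ♙ · · ·
♙ ♙ · · · ♙ ♙ ♙
♖ ♘ ♗ ♕ ♔ ♗ ♘ ♖


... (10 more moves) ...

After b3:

♜ ♞ ♝ · ♚ ♝ ♞ ♜
· · ♟ ♟ · ♟ · ♟
· ♟ · ♛ ♟ · · ·
♟ · · · · · · ·
· · ♙ · · · ♟ ·
· ♙ · ♙ ♙ ♙ · ·
♙ · · · · · ♙ ♙
♖ · ♗ ♕ ♔ ♗ ♘ ♖


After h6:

♜ ♞ ♝ · ♚ ♝ ♞ ♜
· · ♟ ♟ · ♟ · ·
· ♟ · ♛ ♟ · · ♟
♟ · · · · · · ·
· · ♙ · · · ♟ ·
· ♙ · ♙ ♙ ♙ · ·
♙ · · · · · ♙ ♙
♖ · ♗ ♕ ♔ ♗ ♘ ♖



  a b c d e f g h
  ─────────────────
8│♜ ♞ ♝ · ♚ ♝ ♞ ♜│8
7│· · ♟ ♟ · ♟ · ·│7
6│· ♟ · ♛ ♟ · · ♟│6
5│♟ · · · · · · ·│5
4│· · ♙ · · · ♟ ·│4
3│· ♙ · ♙ ♙ ♙ · ·│3
2│♙ · · · · · ♙ ♙│2
1│♖ · ♗ ♕ ♔ ♗ ♘ ♖│1
  ─────────────────
  a b c d e f g h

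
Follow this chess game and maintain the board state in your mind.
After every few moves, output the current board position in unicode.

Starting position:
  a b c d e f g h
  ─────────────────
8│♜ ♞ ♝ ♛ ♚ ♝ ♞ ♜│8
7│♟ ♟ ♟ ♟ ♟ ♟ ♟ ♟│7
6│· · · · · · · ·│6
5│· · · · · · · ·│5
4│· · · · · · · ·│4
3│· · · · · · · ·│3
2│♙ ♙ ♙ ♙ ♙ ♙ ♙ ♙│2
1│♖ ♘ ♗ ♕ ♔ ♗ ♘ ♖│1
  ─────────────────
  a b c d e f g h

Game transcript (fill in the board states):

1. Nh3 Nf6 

  a b c d e f g h
  ─────────────────
8│♜ ♞ ♝ ♛ ♚ ♝ · ♜│8
7│♟ ♟ ♟ ♟ ♟ ♟ ♟ ♟│7
6│· · · · · ♞ · ·│6
5│· · · · · · · ·│5
4│· · · · · · · ·│4
3│· · · · · · · ♘│3
2│♙ ♙ ♙ ♙ ♙ ♙ ♙ ♙│2
1│♖ ♘ ♗ ♕ ♔ ♗ · ♖│1
  ─────────────────
  a b c d e f g h

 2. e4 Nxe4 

  a b c d e f g h
  ─────────────────
8│♜ ♞ ♝ ♛ ♚ ♝ · ♜│8
7│♟ ♟ ♟ ♟ ♟ ♟ ♟ ♟│7
6│· · · · · · · ·│6
5│· · · · · · · ·│5
4│· · · · ♞ · · ·│4
3│· · · · · · · ♘│3
2│♙ ♙ ♙ ♙ · ♙ ♙ ♙│2
1│♖ ♘ ♗ ♕ ♔ ♗ · ♖│1
  ─────────────────
  a b c d e f g h

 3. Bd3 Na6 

  a b c d e f g h
  ─────────────────
8│♜ · ♝ ♛ ♚ ♝ · ♜│8
7│♟ ♟ ♟ ♟ ♟ ♟ ♟ ♟│7
6│♞ · · · · · · ·│6
5│· · · · · · · ·│5
4│· · · · ♞ · · ·│4
3│· · · ♗ · · · ♘│3
2│♙ ♙ ♙ ♙ · ♙ ♙ ♙│2
1│♖ ♘ ♗ ♕ ♔ · · ♖│1
  ─────────────────
  a b c d e f g h

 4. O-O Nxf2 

  a b c d e f g h
  ─────────────────
8│♜ · ♝ ♛ ♚ ♝ · ♜│8
7│♟ ♟ ♟ ♟ ♟ ♟ ♟ ♟│7
6│♞ · · · · · · ·│6
5│· · · · · · · ·│5
4│· · · · · · · ·│4
3│· · · ♗ · · · ♘│3
2│♙ ♙ ♙ ♙ · ♞ ♙ ♙│2
1│♖ ♘ ♗ ♕ · ♖ ♔ ·│1
  ─────────────────
  a b c d e f g h



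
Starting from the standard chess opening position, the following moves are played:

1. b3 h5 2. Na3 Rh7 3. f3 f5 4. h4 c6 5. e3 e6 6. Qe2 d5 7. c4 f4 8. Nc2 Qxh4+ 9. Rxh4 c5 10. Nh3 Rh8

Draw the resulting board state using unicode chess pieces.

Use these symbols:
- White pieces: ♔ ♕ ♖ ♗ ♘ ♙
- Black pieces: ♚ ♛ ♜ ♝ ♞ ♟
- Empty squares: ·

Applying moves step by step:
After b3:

♜ ♞ ♝ ♛ ♚ ♝ ♞ ♜
♟ ♟ ♟ ♟ ♟ ♟ ♟ ♟
· · · · · · · ·
· · · · · · · ·
· · · · · · · ·
· ♙ · · · · · ·
♙ · ♙ ♙ ♙ ♙ ♙ ♙
♖ ♘ ♗ ♕ ♔ ♗ ♘ ♖


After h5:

♜ ♞ ♝ ♛ ♚ ♝ ♞ ♜
♟ ♟ ♟ ♟ ♟ ♟ ♟ ·
· · · · · · · ·
· · · · · · · ♟
· · · · · · · ·
· ♙ · · · · · ·
♙ · ♙ ♙ ♙ ♙ ♙ ♙
♖ ♘ ♗ ♕ ♔ ♗ ♘ ♖


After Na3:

♜ ♞ ♝ ♛ ♚ ♝ ♞ ♜
♟ ♟ ♟ ♟ ♟ ♟ ♟ ·
· · · · · · · ·
· · · · · · · ♟
· · · · · · · ·
♘ ♙ · · · · · ·
♙ · ♙ ♙ ♙ ♙ ♙ ♙
♖ · ♗ ♕ ♔ ♗ ♘ ♖


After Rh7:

♜ ♞ ♝ ♛ ♚ ♝ ♞ ·
♟ ♟ ♟ ♟ ♟ ♟ ♟ ♜
· · · · · · · ·
· · · · · · · ♟
· · · · · · · ·
♘ ♙ · · · · · ·
♙ · ♙ ♙ ♙ ♙ ♙ ♙
♖ · ♗ ♕ ♔ ♗ ♘ ♖


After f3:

♜ ♞ ♝ ♛ ♚ ♝ ♞ ·
♟ ♟ ♟ ♟ ♟ ♟ ♟ ♜
· · · · · · · ·
· · · · · · · ♟
· · · · · · · ·
♘ ♙ · · · ♙ · ·
♙ · ♙ ♙ ♙ · ♙ ♙
♖ · ♗ ♕ ♔ ♗ ♘ ♖


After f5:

♜ ♞ ♝ ♛ ♚ ♝ ♞ ·
♟ ♟ ♟ ♟ ♟ · ♟ ♜
· · · · · · · ·
· · · · · ♟ · ♟
· · · · · · · ·
♘ ♙ · · · ♙ · ·
♙ · ♙ ♙ ♙ · ♙ ♙
♖ · ♗ ♕ ♔ ♗ ♘ ♖


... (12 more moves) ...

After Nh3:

♜ ♞ ♝ · ♚ ♝ ♞ ·
♟ ♟ · · · · ♟ ♜
· · · · ♟ · · ·
· · ♟ ♟ · · · ♟
· · ♙ · · ♟ · ♖
· ♙ · · ♙ ♙ · ♘
♙ · ♘ ♙ ♕ · ♙ ·
♖ · ♗ · ♔ ♗ · ·


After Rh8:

♜ ♞ ♝ · ♚ ♝ ♞ ♜
♟ ♟ · · · · ♟ ·
· · · · ♟ · · ·
· · ♟ ♟ · · · ♟
· · ♙ · · ♟ · ♖
· ♙ · · ♙ ♙ · ♘
♙ · ♘ ♙ ♕ · ♙ ·
♖ · ♗ · ♔ ♗ · ·



  a b c d e f g h
  ─────────────────
8│♜ ♞ ♝ · ♚ ♝ ♞ ♜│8
7│♟ ♟ · · · · ♟ ·│7
6│· · · · ♟ · · ·│6
5│· · ♟ ♟ · · · ♟│5
4│· · ♙ · · ♟ · ♖│4
3│· ♙ · · ♙ ♙ · ♘│3
2│♙ · ♘ ♙ ♕ · ♙ ·│2
1│♖ · ♗ · ♔ ♗ · ·│1
  ─────────────────
  a b c d e f g h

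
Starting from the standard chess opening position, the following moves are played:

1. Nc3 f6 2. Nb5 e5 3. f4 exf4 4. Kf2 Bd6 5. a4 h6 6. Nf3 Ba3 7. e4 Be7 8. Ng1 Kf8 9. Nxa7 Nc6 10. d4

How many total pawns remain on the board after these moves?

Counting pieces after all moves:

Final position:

  a b c d e f g h
  ─────────────────
8│♜ · ♝ ♛ · ♚ ♞ ♜│8
7│♘ ♟ ♟ ♟ ♝ · ♟ ·│7
6│· · ♞ · · ♟ · ♟│6
5│· · · · · · · ·│5
4│♙ · · ♙ ♙ ♟ · ·│4
3│· · · · · · · ·│3
2│· ♙ ♙ · · ♔ ♙ ♙│2
1│♖ · ♗ ♕ · ♗ ♘ ♖│1
  ─────────────────
  a b c d e f g h


14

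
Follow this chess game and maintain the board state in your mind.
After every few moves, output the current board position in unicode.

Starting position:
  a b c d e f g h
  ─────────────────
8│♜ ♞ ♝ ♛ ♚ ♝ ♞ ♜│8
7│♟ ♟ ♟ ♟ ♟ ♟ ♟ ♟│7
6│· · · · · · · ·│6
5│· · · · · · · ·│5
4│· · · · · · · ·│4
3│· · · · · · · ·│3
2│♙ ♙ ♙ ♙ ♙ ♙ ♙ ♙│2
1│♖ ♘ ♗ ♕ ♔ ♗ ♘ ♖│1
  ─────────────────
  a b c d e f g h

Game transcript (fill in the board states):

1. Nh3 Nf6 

  a b c d e f g h
  ─────────────────
8│♜ ♞ ♝ ♛ ♚ ♝ · ♜│8
7│♟ ♟ ♟ ♟ ♟ ♟ ♟ ♟│7
6│· · · · · ♞ · ·│6
5│· · · · · · · ·│5
4│· · · · · · · ·│4
3│· · · · · · · ♘│3
2│♙ ♙ ♙ ♙ ♙ ♙ ♙ ♙│2
1│♖ ♘ ♗ ♕ ♔ ♗ · ♖│1
  ─────────────────
  a b c d e f g h

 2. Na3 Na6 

  a b c d e f g h
  ─────────────────
8│♜ · ♝ ♛ ♚ ♝ · ♜│8
7│♟ ♟ ♟ ♟ ♟ ♟ ♟ ♟│7
6│♞ · · · · ♞ · ·│6
5│· · · · · · · ·│5
4│· · · · · · · ·│4
3│♘ · · · · · · ♘│3
2│♙ ♙ ♙ ♙ ♙ ♙ ♙ ♙│2
1│♖ · ♗ ♕ ♔ ♗ · ♖│1
  ─────────────────
  a b c d e f g h

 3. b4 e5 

  a b c d e f g h
  ─────────────────
8│♜ · ♝ ♛ ♚ ♝ · ♜│8
7│♟ ♟ ♟ ♟ · ♟ ♟ ♟│7
6│♞ · · · · ♞ · ·│6
5│· · · · ♟ · · ·│5
4│· ♙ · · · · · ·│4
3│♘ · · · · · · ♘│3
2│♙ · ♙ ♙ ♙ ♙ ♙ ♙│2
1│♖ · ♗ ♕ ♔ ♗ · ♖│1
  ─────────────────
  a b c d e f g h

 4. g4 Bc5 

  a b c d e f g h
  ─────────────────
8│♜ · ♝ ♛ ♚ · · ♜│8
7│♟ ♟ ♟ ♟ · ♟ ♟ ♟│7
6│♞ · · · · ♞ · ·│6
5│· · ♝ · ♟ · · ·│5
4│· ♙ · · · · ♙ ·│4
3│♘ · · · · · · ♘│3
2│♙ · ♙ ♙ ♙ ♙ · ♙│2
1│♖ · ♗ ♕ ♔ ♗ · ♖│1
  ─────────────────
  a b c d e f g h

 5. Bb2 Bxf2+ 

  a b c d e f g h
  ─────────────────
8│♜ · ♝ ♛ ♚ · · ♜│8
7│♟ ♟ ♟ ♟ · ♟ ♟ ♟│7
6│♞ · · · · ♞ · ·│6
5│· · · · ♟ · · ·│5
4│· ♙ · · · · ♙ ·│4
3│♘ · · · · · · ♘│3
2│♙ ♗ ♙ ♙ ♙ ♝ · ♙│2
1│♖ · · ♕ ♔ ♗ · ♖│1
  ─────────────────
  a b c d e f g h



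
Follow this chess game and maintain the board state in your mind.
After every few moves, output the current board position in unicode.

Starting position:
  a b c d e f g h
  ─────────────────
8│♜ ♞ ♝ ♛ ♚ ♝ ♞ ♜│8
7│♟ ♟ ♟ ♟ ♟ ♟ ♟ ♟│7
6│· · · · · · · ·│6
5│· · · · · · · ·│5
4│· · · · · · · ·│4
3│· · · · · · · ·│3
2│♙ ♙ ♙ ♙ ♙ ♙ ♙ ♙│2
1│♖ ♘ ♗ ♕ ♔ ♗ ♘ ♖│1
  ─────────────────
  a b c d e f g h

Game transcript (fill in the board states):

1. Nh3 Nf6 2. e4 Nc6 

  a b c d e f g h
  ─────────────────
8│♜ · ♝ ♛ ♚ ♝ · ♜│8
7│♟ ♟ ♟ ♟ ♟ ♟ ♟ ♟│7
6│· · ♞ · · ♞ · ·│6
5│· · · · · · · ·│5
4│· · · · ♙ · · ·│4
3│· · · · · · · ♘│3
2│♙ ♙ ♙ ♙ · ♙ ♙ ♙│2
1│♖ ♘ ♗ ♕ ♔ ♗ · ♖│1
  ─────────────────
  a b c d e f g h

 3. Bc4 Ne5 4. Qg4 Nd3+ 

  a b c d e f g h
  ─────────────────
8│♜ · ♝ ♛ ♚ ♝ · ♜│8
7│♟ ♟ ♟ ♟ ♟ ♟ ♟ ♟│7
6│· · · · · ♞ · ·│6
5│· · · · · · · ·│5
4│· · ♗ · ♙ · ♕ ·│4
3│· · · ♞ · · · ♘│3
2│♙ ♙ ♙ ♙ · ♙ ♙ ♙│2
1│♖ ♘ ♗ · ♔ · · ♖│1
  ─────────────────
  a b c d e f g h

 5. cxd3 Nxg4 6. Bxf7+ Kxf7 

  a b c d e f g h
  ─────────────────
8│♜ · ♝ ♛ · ♝ · ♜│8
7│♟ ♟ ♟ ♟ ♟ ♚ ♟ ♟│7
6│· · · · · · · ·│6
5│· · · · · · · ·│5
4│· · · · ♙ · ♞ ·│4
3│· · · ♙ · · · ♘│3
2│♙ ♙ · ♙ · ♙ ♙ ♙│2
1│♖ ♘ ♗ · ♔ · · ♖│1
  ─────────────────
  a b c d e f g h



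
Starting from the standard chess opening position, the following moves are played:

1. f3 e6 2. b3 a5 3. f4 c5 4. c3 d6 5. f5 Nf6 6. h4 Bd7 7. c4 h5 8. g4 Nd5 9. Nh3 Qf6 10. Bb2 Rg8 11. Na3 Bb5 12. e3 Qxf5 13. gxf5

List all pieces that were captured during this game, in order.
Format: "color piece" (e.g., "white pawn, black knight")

Tracking captures:
  Qxf5: captured white pawn
  gxf5: captured black queen

white pawn, black queen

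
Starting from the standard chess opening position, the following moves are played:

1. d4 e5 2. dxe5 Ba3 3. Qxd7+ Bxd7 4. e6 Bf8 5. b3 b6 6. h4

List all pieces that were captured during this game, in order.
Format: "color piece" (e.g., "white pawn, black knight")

Tracking captures:
  dxe5: captured black pawn
  Qxd7+: captured black pawn
  Bxd7: captured white queen

black pawn, black pawn, white queen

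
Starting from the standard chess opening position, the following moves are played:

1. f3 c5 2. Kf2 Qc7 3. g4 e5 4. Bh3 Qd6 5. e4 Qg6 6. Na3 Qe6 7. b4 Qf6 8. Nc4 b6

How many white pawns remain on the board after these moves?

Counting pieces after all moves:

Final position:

  a b c d e f g h
  ─────────────────
8│♜ ♞ ♝ · ♚ ♝ ♞ ♜│8
7│♟ · · ♟ · ♟ ♟ ♟│7
6│· ♟ · · · ♛ · ·│6
5│· · ♟ · ♟ · · ·│5
4│· ♙ ♘ · ♙ · ♙ ·│4
3│· · · · · ♙ · ♗│3
2│♙ · ♙ ♙ · ♔ · ♙│2
1│♖ · ♗ ♕ · · ♘ ♖│1
  ─────────────────
  a b c d e f g h


8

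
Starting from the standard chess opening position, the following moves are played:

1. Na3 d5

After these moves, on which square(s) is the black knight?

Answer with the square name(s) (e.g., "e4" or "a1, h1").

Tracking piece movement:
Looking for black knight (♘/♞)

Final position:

  a b c d e f g h
  ─────────────────
8│♜ ♞ ♝ ♛ ♚ ♝ ♞ ♜│8
7│♟ ♟ ♟ · ♟ ♟ ♟ ♟│7
6│· · · · · · · ·│6
5│· · · ♟ · · · ·│5
4│· · · · · · · ·│4
3│♘ · · · · · · ·│3
2│♙ ♙ ♙ ♙ ♙ ♙ ♙ ♙│2
1│♖ · ♗ ♕ ♔ ♗ ♘ ♖│1
  ─────────────────
  a b c d e f g h


b8, g8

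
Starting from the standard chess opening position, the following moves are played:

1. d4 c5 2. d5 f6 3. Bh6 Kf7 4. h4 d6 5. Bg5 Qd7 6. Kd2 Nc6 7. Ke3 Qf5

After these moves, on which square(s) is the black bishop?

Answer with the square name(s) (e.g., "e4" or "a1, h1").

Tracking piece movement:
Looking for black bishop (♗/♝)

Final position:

  a b c d e f g h
  ─────────────────
8│♜ · ♝ · · ♝ ♞ ♜│8
7│♟ ♟ · · ♟ ♚ ♟ ♟│7
6│· · ♞ ♟ · ♟ · ·│6
5│· · ♟ ♙ · ♛ ♗ ·│5
4│· · · · · · · ♙│4
3│· · · · ♔ · · ·│3
2│♙ ♙ ♙ · ♙ ♙ ♙ ·│2
1│♖ ♘ · ♕ · ♗ ♘ ♖│1
  ─────────────────
  a b c d e f g h


c8, f8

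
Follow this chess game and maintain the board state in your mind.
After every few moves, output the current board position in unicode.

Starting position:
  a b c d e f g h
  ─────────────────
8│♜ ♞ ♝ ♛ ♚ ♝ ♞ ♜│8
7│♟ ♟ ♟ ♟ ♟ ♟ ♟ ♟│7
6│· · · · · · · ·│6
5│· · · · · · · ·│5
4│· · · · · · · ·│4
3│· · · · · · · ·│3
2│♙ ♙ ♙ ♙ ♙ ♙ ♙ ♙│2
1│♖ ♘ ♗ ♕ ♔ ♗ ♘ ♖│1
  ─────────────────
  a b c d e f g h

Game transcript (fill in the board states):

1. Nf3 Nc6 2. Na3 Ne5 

  a b c d e f g h
  ─────────────────
8│♜ · ♝ ♛ ♚ ♝ ♞ ♜│8
7│♟ ♟ ♟ ♟ ♟ ♟ ♟ ♟│7
6│· · · · · · · ·│6
5│· · · · ♞ · · ·│5
4│· · · · · · · ·│4
3│♘ · · · · ♘ · ·│3
2│♙ ♙ ♙ ♙ ♙ ♙ ♙ ♙│2
1│♖ · ♗ ♕ ♔ ♗ · ♖│1
  ─────────────────
  a b c d e f g h

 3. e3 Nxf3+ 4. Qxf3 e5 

  a b c d e f g h
  ─────────────────
8│♜ · ♝ ♛ ♚ ♝ ♞ ♜│8
7│♟ ♟ ♟ ♟ · ♟ ♟ ♟│7
6│· · · · · · · ·│6
5│· · · · ♟ · · ·│5
4│· · · · · · · ·│4
3│♘ · · · ♙ ♕ · ·│3
2│♙ ♙ ♙ ♙ · ♙ ♙ ♙│2
1│♖ · ♗ · ♔ ♗ · ♖│1
  ─────────────────
  a b c d e f g h

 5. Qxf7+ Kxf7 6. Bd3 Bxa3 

  a b c d e f g h
  ─────────────────
8│♜ · ♝ ♛ · · ♞ ♜│8
7│♟ ♟ ♟ ♟ · ♚ ♟ ♟│7
6│· · · · · · · ·│6
5│· · · · ♟ · · ·│5
4│· · · · · · · ·│4
3│♝ · · ♗ ♙ · · ·│3
2│♙ ♙ ♙ ♙ · ♙ ♙ ♙│2
1│♖ · ♗ · ♔ · · ♖│1
  ─────────────────
  a b c d e f g h

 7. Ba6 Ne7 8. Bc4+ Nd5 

  a b c d e f g h
  ─────────────────
8│♜ · ♝ ♛ · · · ♜│8
7│♟ ♟ ♟ ♟ · ♚ ♟ ♟│7
6│· · · · · · · ·│6
5│· · · ♞ ♟ · · ·│5
4│· · ♗ · · · · ·│4
3│♝ · · · ♙ · · ·│3
2│♙ ♙ ♙ ♙ · ♙ ♙ ♙│2
1│♖ · ♗ · ♔ · · ♖│1
  ─────────────────
  a b c d e f g h

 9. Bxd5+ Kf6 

  a b c d e f g h
  ─────────────────
8│♜ · ♝ ♛ · · · ♜│8
7│♟ ♟ ♟ ♟ · · ♟ ♟│7
6│· · · · · ♚ · ·│6
5│· · · ♗ ♟ · · ·│5
4│· · · · · · · ·│4
3│♝ · · · ♙ · · ·│3
2│♙ ♙ ♙ ♙ · ♙ ♙ ♙│2
1│♖ · ♗ · ♔ · · ♖│1
  ─────────────────
  a b c d e f g h


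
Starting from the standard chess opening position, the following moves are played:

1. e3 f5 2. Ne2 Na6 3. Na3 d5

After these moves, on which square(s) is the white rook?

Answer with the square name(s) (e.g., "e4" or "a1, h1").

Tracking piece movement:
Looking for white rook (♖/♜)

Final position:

  a b c d e f g h
  ─────────────────
8│♜ · ♝ ♛ ♚ ♝ ♞ ♜│8
7│♟ ♟ ♟ · ♟ · ♟ ♟│7
6│♞ · · · · · · ·│6
5│· · · ♟ · ♟ · ·│5
4│· · · · · · · ·│4
3│♘ · · · ♙ · · ·│3
2│♙ ♙ ♙ ♙ ♘ ♙ ♙ ♙│2
1│♖ · ♗ ♕ ♔ ♗ · ♖│1
  ─────────────────
  a b c d e f g h


a1, h1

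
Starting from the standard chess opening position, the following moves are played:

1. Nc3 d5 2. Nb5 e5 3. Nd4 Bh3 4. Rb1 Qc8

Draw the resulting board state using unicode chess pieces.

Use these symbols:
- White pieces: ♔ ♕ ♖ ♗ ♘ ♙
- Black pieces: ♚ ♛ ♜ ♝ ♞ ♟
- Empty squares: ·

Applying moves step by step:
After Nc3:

♜ ♞ ♝ ♛ ♚ ♝ ♞ ♜
♟ ♟ ♟ ♟ ♟ ♟ ♟ ♟
· · · · · · · ·
· · · · · · · ·
· · · · · · · ·
· · ♘ · · · · ·
♙ ♙ ♙ ♙ ♙ ♙ ♙ ♙
♖ · ♗ ♕ ♔ ♗ ♘ ♖


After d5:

♜ ♞ ♝ ♛ ♚ ♝ ♞ ♜
♟ ♟ ♟ · ♟ ♟ ♟ ♟
· · · · · · · ·
· · · ♟ · · · ·
· · · · · · · ·
· · ♘ · · · · ·
♙ ♙ ♙ ♙ ♙ ♙ ♙ ♙
♖ · ♗ ♕ ♔ ♗ ♘ ♖


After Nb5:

♜ ♞ ♝ ♛ ♚ ♝ ♞ ♜
♟ ♟ ♟ · ♟ ♟ ♟ ♟
· · · · · · · ·
· ♘ · ♟ · · · ·
· · · · · · · ·
· · · · · · · ·
♙ ♙ ♙ ♙ ♙ ♙ ♙ ♙
♖ · ♗ ♕ ♔ ♗ ♘ ♖


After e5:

♜ ♞ ♝ ♛ ♚ ♝ ♞ ♜
♟ ♟ ♟ · · ♟ ♟ ♟
· · · · · · · ·
· ♘ · ♟ ♟ · · ·
· · · · · · · ·
· · · · · · · ·
♙ ♙ ♙ ♙ ♙ ♙ ♙ ♙
♖ · ♗ ♕ ♔ ♗ ♘ ♖


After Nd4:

♜ ♞ ♝ ♛ ♚ ♝ ♞ ♜
♟ ♟ ♟ · · ♟ ♟ ♟
· · · · · · · ·
· · · ♟ ♟ · · ·
· · · ♘ · · · ·
· · · · · · · ·
♙ ♙ ♙ ♙ ♙ ♙ ♙ ♙
♖ · ♗ ♕ ♔ ♗ ♘ ♖


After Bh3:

♜ ♞ · ♛ ♚ ♝ ♞ ♜
♟ ♟ ♟ · · ♟ ♟ ♟
· · · · · · · ·
· · · ♟ ♟ · · ·
· · · ♘ · · · ·
· · · · · · · ♝
♙ ♙ ♙ ♙ ♙ ♙ ♙ ♙
♖ · ♗ ♕ ♔ ♗ ♘ ♖


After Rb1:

♜ ♞ · ♛ ♚ ♝ ♞ ♜
♟ ♟ ♟ · · ♟ ♟ ♟
· · · · · · · ·
· · · ♟ ♟ · · ·
· · · ♘ · · · ·
· · · · · · · ♝
♙ ♙ ♙ ♙ ♙ ♙ ♙ ♙
· ♖ ♗ ♕ ♔ ♗ ♘ ♖


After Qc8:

♜ ♞ ♛ · ♚ ♝ ♞ ♜
♟ ♟ ♟ · · ♟ ♟ ♟
· · · · · · · ·
· · · ♟ ♟ · · ·
· · · ♘ · · · ·
· · · · · · · ♝
♙ ♙ ♙ ♙ ♙ ♙ ♙ ♙
· ♖ ♗ ♕ ♔ ♗ ♘ ♖



  a b c d e f g h
  ─────────────────
8│♜ ♞ ♛ · ♚ ♝ ♞ ♜│8
7│♟ ♟ ♟ · · ♟ ♟ ♟│7
6│· · · · · · · ·│6
5│· · · ♟ ♟ · · ·│5
4│· · · ♘ · · · ·│4
3│· · · · · · · ♝│3
2│♙ ♙ ♙ ♙ ♙ ♙ ♙ ♙│2
1│· ♖ ♗ ♕ ♔ ♗ ♘ ♖│1
  ─────────────────
  a b c d e f g h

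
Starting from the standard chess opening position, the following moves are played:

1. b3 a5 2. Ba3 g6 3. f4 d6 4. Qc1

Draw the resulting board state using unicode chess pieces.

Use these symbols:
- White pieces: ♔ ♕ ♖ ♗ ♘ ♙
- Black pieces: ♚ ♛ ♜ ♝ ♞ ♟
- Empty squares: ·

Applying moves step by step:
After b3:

♜ ♞ ♝ ♛ ♚ ♝ ♞ ♜
♟ ♟ ♟ ♟ ♟ ♟ ♟ ♟
· · · · · · · ·
· · · · · · · ·
· · · · · · · ·
· ♙ · · · · · ·
♙ · ♙ ♙ ♙ ♙ ♙ ♙
♖ ♘ ♗ ♕ ♔ ♗ ♘ ♖


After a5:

♜ ♞ ♝ ♛ ♚ ♝ ♞ ♜
· ♟ ♟ ♟ ♟ ♟ ♟ ♟
· · · · · · · ·
♟ · · · · · · ·
· · · · · · · ·
· ♙ · · · · · ·
♙ · ♙ ♙ ♙ ♙ ♙ ♙
♖ ♘ ♗ ♕ ♔ ♗ ♘ ♖


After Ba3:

♜ ♞ ♝ ♛ ♚ ♝ ♞ ♜
· ♟ ♟ ♟ ♟ ♟ ♟ ♟
· · · · · · · ·
♟ · · · · · · ·
· · · · · · · ·
♗ ♙ · · · · · ·
♙ · ♙ ♙ ♙ ♙ ♙ ♙
♖ ♘ · ♕ ♔ ♗ ♘ ♖


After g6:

♜ ♞ ♝ ♛ ♚ ♝ ♞ ♜
· ♟ ♟ ♟ ♟ ♟ · ♟
· · · · · · ♟ ·
♟ · · · · · · ·
· · · · · · · ·
♗ ♙ · · · · · ·
♙ · ♙ ♙ ♙ ♙ ♙ ♙
♖ ♘ · ♕ ♔ ♗ ♘ ♖


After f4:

♜ ♞ ♝ ♛ ♚ ♝ ♞ ♜
· ♟ ♟ ♟ ♟ ♟ · ♟
· · · · · · ♟ ·
♟ · · · · · · ·
· · · · · ♙ · ·
♗ ♙ · · · · · ·
♙ · ♙ ♙ ♙ · ♙ ♙
♖ ♘ · ♕ ♔ ♗ ♘ ♖


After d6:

♜ ♞ ♝ ♛ ♚ ♝ ♞ ♜
· ♟ ♟ · ♟ ♟ · ♟
· · · ♟ · · ♟ ·
♟ · · · · · · ·
· · · · · ♙ · ·
♗ ♙ · · · · · ·
♙ · ♙ ♙ ♙ · ♙ ♙
♖ ♘ · ♕ ♔ ♗ ♘ ♖


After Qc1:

♜ ♞ ♝ ♛ ♚ ♝ ♞ ♜
· ♟ ♟ · ♟ ♟ · ♟
· · · ♟ · · ♟ ·
♟ · · · · · · ·
· · · · · ♙ · ·
♗ ♙ · · · · · ·
♙ · ♙ ♙ ♙ · ♙ ♙
♖ ♘ ♕ · ♔ ♗ ♘ ♖



  a b c d e f g h
  ─────────────────
8│♜ ♞ ♝ ♛ ♚ ♝ ♞ ♜│8
7│· ♟ ♟ · ♟ ♟ · ♟│7
6│· · · ♟ · · ♟ ·│6
5│♟ · · · · · · ·│5
4│· · · · · ♙ · ·│4
3│♗ ♙ · · · · · ·│3
2│♙ · ♙ ♙ ♙ · ♙ ♙│2
1│♖ ♘ ♕ · ♔ ♗ ♘ ♖│1
  ─────────────────
  a b c d e f g h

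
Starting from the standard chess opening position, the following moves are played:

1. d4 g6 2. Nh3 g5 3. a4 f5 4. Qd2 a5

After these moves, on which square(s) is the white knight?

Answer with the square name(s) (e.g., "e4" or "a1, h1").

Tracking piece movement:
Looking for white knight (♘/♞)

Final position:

  a b c d e f g h
  ─────────────────
8│♜ ♞ ♝ ♛ ♚ ♝ ♞ ♜│8
7│· ♟ ♟ ♟ ♟ · · ♟│7
6│· · · · · · · ·│6
5│♟ · · · · ♟ ♟ ·│5
4│♙ · · ♙ · · · ·│4
3│· · · · · · · ♘│3
2│· ♙ ♙ ♕ ♙ ♙ ♙ ♙│2
1│♖ ♘ ♗ · ♔ ♗ · ♖│1
  ─────────────────
  a b c d e f g h


b1, h3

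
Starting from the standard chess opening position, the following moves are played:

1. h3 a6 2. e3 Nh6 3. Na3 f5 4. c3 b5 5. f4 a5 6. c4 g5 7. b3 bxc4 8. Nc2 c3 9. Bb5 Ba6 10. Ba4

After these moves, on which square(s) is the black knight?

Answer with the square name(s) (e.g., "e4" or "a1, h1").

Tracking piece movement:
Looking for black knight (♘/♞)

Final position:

  a b c d e f g h
  ─────────────────
8│♜ ♞ · ♛ ♚ ♝ · ♜│8
7│· · ♟ ♟ ♟ · · ♟│7
6│♝ · · · · · · ♞│6
5│♟ · · · · ♟ ♟ ·│5
4│♗ · · · · ♙ · ·│4
3│· ♙ ♟ · ♙ · · ♙│3
2│♙ · ♘ ♙ · · ♙ ·│2
1│♖ · ♗ ♕ ♔ · ♘ ♖│1
  ─────────────────
  a b c d e f g h


b8, h6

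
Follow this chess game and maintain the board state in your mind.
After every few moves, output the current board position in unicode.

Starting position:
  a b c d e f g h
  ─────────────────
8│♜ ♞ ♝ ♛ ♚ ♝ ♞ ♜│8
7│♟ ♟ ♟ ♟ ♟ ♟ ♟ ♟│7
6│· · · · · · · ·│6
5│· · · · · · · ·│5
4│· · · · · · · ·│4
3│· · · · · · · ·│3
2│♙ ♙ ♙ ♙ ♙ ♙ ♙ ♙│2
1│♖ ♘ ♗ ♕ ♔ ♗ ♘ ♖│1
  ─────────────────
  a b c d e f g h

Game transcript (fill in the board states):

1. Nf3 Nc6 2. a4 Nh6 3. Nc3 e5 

  a b c d e f g h
  ─────────────────
8│♜ · ♝ ♛ ♚ ♝ · ♜│8
7│♟ ♟ ♟ ♟ · ♟ ♟ ♟│7
6│· · ♞ · · · · ♞│6
5│· · · · ♟ · · ·│5
4│♙ · · · · · · ·│4
3│· · ♘ · · ♘ · ·│3
2│· ♙ ♙ ♙ ♙ ♙ ♙ ♙│2
1│♖ · ♗ ♕ ♔ ♗ · ♖│1
  ─────────────────
  a b c d e f g h

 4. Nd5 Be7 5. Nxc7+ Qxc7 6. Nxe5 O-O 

  a b c d e f g h
  ─────────────────
8│♜ · ♝ · · ♜ ♚ ·│8
7│♟ ♟ ♛ ♟ ♝ ♟ ♟ ♟│7
6│· · ♞ · · · · ♞│6
5│· · · · ♘ · · ·│5
4│♙ · · · · · · ·│4
3│· · · · · · · ·│3
2│· ♙ ♙ ♙ ♙ ♙ ♙ ♙│2
1│♖ · ♗ ♕ ♔ ♗ · ♖│1
  ─────────────────
  a b c d e f g h

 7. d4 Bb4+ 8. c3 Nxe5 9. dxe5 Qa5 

  a b c d e f g h
  ─────────────────
8│♜ · ♝ · · ♜ ♚ ·│8
7│♟ ♟ · ♟ · ♟ ♟ ♟│7
6│· · · · · · · ♞│6
5│♛ · · · ♙ · · ·│5
4│♙ ♝ · · · · · ·│4
3│· · ♙ · · · · ·│3
2│· ♙ · · ♙ ♙ ♙ ♙│2
1│♖ · ♗ ♕ ♔ ♗ · ♖│1
  ─────────────────
  a b c d e f g h

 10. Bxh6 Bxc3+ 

  a b c d e f g h
  ─────────────────
8│♜ · ♝ · · ♜ ♚ ·│8
7│♟ ♟ · ♟ · ♟ ♟ ♟│7
6│· · · · · · · ♗│6
5│♛ · · · ♙ · · ·│5
4│♙ · · · · · · ·│4
3│· · ♝ · · · · ·│3
2│· ♙ · · ♙ ♙ ♙ ♙│2
1│♖ · · ♕ ♔ ♗ · ♖│1
  ─────────────────
  a b c d e f g h


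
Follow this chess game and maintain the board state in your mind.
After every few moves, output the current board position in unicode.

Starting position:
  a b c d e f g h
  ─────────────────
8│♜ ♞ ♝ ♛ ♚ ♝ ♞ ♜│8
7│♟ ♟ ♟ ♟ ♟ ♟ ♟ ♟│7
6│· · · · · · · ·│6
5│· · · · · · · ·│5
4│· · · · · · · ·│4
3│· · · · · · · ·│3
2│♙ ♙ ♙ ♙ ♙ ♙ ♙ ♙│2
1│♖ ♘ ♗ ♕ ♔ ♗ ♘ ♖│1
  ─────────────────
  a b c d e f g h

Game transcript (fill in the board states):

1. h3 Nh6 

  a b c d e f g h
  ─────────────────
8│♜ ♞ ♝ ♛ ♚ ♝ · ♜│8
7│♟ ♟ ♟ ♟ ♟ ♟ ♟ ♟│7
6│· · · · · · · ♞│6
5│· · · · · · · ·│5
4│· · · · · · · ·│4
3│· · · · · · · ♙│3
2│♙ ♙ ♙ ♙ ♙ ♙ ♙ ·│2
1│♖ ♘ ♗ ♕ ♔ ♗ ♘ ♖│1
  ─────────────────
  a b c d e f g h

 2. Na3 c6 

  a b c d e f g h
  ─────────────────
8│♜ ♞ ♝ ♛ ♚ ♝ · ♜│8
7│♟ ♟ · ♟ ♟ ♟ ♟ ♟│7
6│· · ♟ · · · · ♞│6
5│· · · · · · · ·│5
4│· · · · · · · ·│4
3│♘ · · · · · · ♙│3
2│♙ ♙ ♙ ♙ ♙ ♙ ♙ ·│2
1│♖ · ♗ ♕ ♔ ♗ ♘ ♖│1
  ─────────────────
  a b c d e f g h

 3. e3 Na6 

  a b c d e f g h
  ─────────────────
8│♜ · ♝ ♛ ♚ ♝ · ♜│8
7│♟ ♟ · ♟ ♟ ♟ ♟ ♟│7
6│♞ · ♟ · · · · ♞│6
5│· · · · · · · ·│5
4│· · · · · · · ·│4
3│♘ · · · ♙ · · ♙│3
2│♙ ♙ ♙ ♙ · ♙ ♙ ·│2
1│♖ · ♗ ♕ ♔ ♗ ♘ ♖│1
  ─────────────────
  a b c d e f g h

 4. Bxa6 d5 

  a b c d e f g h
  ─────────────────
8│♜ · ♝ ♛ ♚ ♝ · ♜│8
7│♟ ♟ · · ♟ ♟ ♟ ♟│7
6│♗ · ♟ · · · · ♞│6
5│· · · ♟ · · · ·│5
4│· · · · · · · ·│4
3│♘ · · · ♙ · · ♙│3
2│♙ ♙ ♙ ♙ · ♙ ♙ ·│2
1│♖ · ♗ ♕ ♔ · ♘ ♖│1
  ─────────────────
  a b c d e f g h

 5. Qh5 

  a b c d e f g h
  ─────────────────
8│♜ · ♝ ♛ ♚ ♝ · ♜│8
7│♟ ♟ · · ♟ ♟ ♟ ♟│7
6│♗ · ♟ · · · · ♞│6
5│· · · ♟ · · · ♕│5
4│· · · · · · · ·│4
3│♘ · · · ♙ · · ♙│3
2│♙ ♙ ♙ ♙ · ♙ ♙ ·│2
1│♖ · ♗ · ♔ · ♘ ♖│1
  ─────────────────
  a b c d e f g h


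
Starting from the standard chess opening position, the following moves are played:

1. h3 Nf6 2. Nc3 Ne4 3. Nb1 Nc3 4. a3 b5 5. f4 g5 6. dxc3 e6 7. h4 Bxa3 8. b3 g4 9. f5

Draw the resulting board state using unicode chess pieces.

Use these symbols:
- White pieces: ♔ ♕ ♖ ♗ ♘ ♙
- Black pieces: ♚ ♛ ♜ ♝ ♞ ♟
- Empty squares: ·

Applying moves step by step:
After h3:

♜ ♞ ♝ ♛ ♚ ♝ ♞ ♜
♟ ♟ ♟ ♟ ♟ ♟ ♟ ♟
· · · · · · · ·
· · · · · · · ·
· · · · · · · ·
· · · · · · · ♙
♙ ♙ ♙ ♙ ♙ ♙ ♙ ·
♖ ♘ ♗ ♕ ♔ ♗ ♘ ♖


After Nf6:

♜ ♞ ♝ ♛ ♚ ♝ · ♜
♟ ♟ ♟ ♟ ♟ ♟ ♟ ♟
· · · · · ♞ · ·
· · · · · · · ·
· · · · · · · ·
· · · · · · · ♙
♙ ♙ ♙ ♙ ♙ ♙ ♙ ·
♖ ♘ ♗ ♕ ♔ ♗ ♘ ♖


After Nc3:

♜ ♞ ♝ ♛ ♚ ♝ · ♜
♟ ♟ ♟ ♟ ♟ ♟ ♟ ♟
· · · · · ♞ · ·
· · · · · · · ·
· · · · · · · ·
· · ♘ · · · · ♙
♙ ♙ ♙ ♙ ♙ ♙ ♙ ·
♖ · ♗ ♕ ♔ ♗ ♘ ♖


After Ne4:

♜ ♞ ♝ ♛ ♚ ♝ · ♜
♟ ♟ ♟ ♟ ♟ ♟ ♟ ♟
· · · · · · · ·
· · · · · · · ·
· · · · ♞ · · ·
· · ♘ · · · · ♙
♙ ♙ ♙ ♙ ♙ ♙ ♙ ·
♖ · ♗ ♕ ♔ ♗ ♘ ♖


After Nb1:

♜ ♞ ♝ ♛ ♚ ♝ · ♜
♟ ♟ ♟ ♟ ♟ ♟ ♟ ♟
· · · · · · · ·
· · · · · · · ·
· · · · ♞ · · ·
· · · · · · · ♙
♙ ♙ ♙ ♙ ♙ ♙ ♙ ·
♖ ♘ ♗ ♕ ♔ ♗ ♘ ♖


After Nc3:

♜ ♞ ♝ ♛ ♚ ♝ · ♜
♟ ♟ ♟ ♟ ♟ ♟ ♟ ♟
· · · · · · · ·
· · · · · · · ·
· · · · · · · ·
· · ♞ · · · · ♙
♙ ♙ ♙ ♙ ♙ ♙ ♙ ·
♖ ♘ ♗ ♕ ♔ ♗ ♘ ♖


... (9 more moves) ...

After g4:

♜ ♞ ♝ ♛ ♚ · · ♜
♟ · ♟ ♟ · ♟ · ♟
· · · · ♟ · · ·
· ♟ · · · · · ·
· · · · · ♙ ♟ ♙
♝ ♙ ♙ · · · · ·
· · ♙ · ♙ · ♙ ·
♖ ♘ ♗ ♕ ♔ ♗ ♘ ♖


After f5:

♜ ♞ ♝ ♛ ♚ · · ♜
♟ · ♟ ♟ · ♟ · ♟
· · · · ♟ · · ·
· ♟ · · · ♙ · ·
· · · · · · ♟ ♙
♝ ♙ ♙ · · · · ·
· · ♙ · ♙ · ♙ ·
♖ ♘ ♗ ♕ ♔ ♗ ♘ ♖



  a b c d e f g h
  ─────────────────
8│♜ ♞ ♝ ♛ ♚ · · ♜│8
7│♟ · ♟ ♟ · ♟ · ♟│7
6│· · · · ♟ · · ·│6
5│· ♟ · · · ♙ · ·│5
4│· · · · · · ♟ ♙│4
3│♝ ♙ ♙ · · · · ·│3
2│· · ♙ · ♙ · ♙ ·│2
1│♖ ♘ ♗ ♕ ♔ ♗ ♘ ♖│1
  ─────────────────
  a b c d e f g h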